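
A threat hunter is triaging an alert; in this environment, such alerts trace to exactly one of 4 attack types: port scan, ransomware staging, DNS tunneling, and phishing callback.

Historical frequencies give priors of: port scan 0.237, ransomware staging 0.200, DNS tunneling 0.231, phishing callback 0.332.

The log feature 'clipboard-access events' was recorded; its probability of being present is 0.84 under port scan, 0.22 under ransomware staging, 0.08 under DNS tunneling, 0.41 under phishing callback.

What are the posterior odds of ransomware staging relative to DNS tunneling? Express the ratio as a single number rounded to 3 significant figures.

Unnormalized posterior weight (prior times the log feature likelihood) for each of the two hypotheses:
  ransomware staging: 0.200 × 0.22 = 0.044
  DNS tunneling: 0.231 × 0.08 = 0.01848
Odds(ransomware staging : DNS tunneling) = 0.044 / 0.01848 ≈ 2.38.

2.38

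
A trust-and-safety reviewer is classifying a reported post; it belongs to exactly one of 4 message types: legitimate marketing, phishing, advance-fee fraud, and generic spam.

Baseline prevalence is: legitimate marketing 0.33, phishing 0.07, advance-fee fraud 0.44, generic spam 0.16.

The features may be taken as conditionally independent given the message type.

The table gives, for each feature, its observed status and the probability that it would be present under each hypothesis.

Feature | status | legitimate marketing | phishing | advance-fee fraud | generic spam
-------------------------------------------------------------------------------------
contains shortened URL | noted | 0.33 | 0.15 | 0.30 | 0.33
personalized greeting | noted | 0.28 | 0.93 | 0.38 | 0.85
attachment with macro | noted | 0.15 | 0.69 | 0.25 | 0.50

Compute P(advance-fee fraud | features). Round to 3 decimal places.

0.271

By Bayes' rule with conditional independence, the unnormalized weight for each hypothesis is prior × ∏ likelihoods:
  legitimate marketing: 0.33 × 0.33 × 0.28 × 0.15 = 0.0045738
  phishing: 0.07 × 0.15 × 0.93 × 0.69 = 0.0067379
  advance-fee fraud: 0.44 × 0.30 × 0.38 × 0.25 = 0.01254
  generic spam: 0.16 × 0.33 × 0.85 × 0.50 = 0.02244
Normalizing constant Z = 0.0045738 + 0.0067379 + 0.01254 + 0.02244 = 0.046292.
P(advance-fee fraud | evidence) = 0.01254 / 0.046292 ≈ 0.271.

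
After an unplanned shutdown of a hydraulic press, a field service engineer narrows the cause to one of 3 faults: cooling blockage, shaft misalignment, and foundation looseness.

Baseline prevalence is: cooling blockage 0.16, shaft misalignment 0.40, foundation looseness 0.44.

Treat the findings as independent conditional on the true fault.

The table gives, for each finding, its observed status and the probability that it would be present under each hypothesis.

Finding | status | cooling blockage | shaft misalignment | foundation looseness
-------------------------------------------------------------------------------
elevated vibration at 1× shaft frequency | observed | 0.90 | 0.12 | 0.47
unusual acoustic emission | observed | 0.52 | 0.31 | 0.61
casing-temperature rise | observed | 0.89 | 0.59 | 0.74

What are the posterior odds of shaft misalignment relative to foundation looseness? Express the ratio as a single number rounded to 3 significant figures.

Posterior odds equal prior odds times the likelihood ratio; only the two competing hypotheses matter.
  shaft misalignment: 0.40 × 0.12 × 0.31 × 0.59 = 0.0087792
  foundation looseness: 0.44 × 0.47 × 0.61 × 0.74 = 0.09335
Posterior odds = 0.0087792 / 0.09335 ≈ 0.0940.

0.0940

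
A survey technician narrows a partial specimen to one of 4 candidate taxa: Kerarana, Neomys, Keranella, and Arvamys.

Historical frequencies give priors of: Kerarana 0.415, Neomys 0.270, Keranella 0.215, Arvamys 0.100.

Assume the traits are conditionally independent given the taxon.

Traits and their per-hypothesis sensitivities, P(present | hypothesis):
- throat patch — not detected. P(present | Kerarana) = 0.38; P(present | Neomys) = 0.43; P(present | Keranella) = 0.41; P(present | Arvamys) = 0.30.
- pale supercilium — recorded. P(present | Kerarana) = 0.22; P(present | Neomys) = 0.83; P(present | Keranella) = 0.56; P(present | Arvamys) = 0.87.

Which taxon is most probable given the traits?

By Bayes' rule with conditional independence, the unnormalized weight for each hypothesis is prior × ∏ likelihoods (using 1 − P(present | H) for each absent trait):
  Kerarana: 0.415 × (1 − 0.38) × 0.22 = 0.056606
  Neomys: 0.270 × (1 − 0.43) × 0.83 = 0.12774
  Keranella: 0.215 × (1 − 0.41) × 0.56 = 0.071036
  Arvamys: 0.100 × (1 − 0.30) × 0.87 = 0.0609
Marginal likelihood of the evidence = 0.31628.
P(Kerarana | evidence) ≈ 0.056606 / 0.31628 ≈ 0.179
P(Neomys | evidence) ≈ 0.12774 / 0.31628 ≈ 0.404
P(Keranella | evidence) ≈ 0.071036 / 0.31628 ≈ 0.225
P(Arvamys | evidence) ≈ 0.0609 / 0.31628 ≈ 0.193
The largest is 0.404, so Neomys is most probable.

Neomys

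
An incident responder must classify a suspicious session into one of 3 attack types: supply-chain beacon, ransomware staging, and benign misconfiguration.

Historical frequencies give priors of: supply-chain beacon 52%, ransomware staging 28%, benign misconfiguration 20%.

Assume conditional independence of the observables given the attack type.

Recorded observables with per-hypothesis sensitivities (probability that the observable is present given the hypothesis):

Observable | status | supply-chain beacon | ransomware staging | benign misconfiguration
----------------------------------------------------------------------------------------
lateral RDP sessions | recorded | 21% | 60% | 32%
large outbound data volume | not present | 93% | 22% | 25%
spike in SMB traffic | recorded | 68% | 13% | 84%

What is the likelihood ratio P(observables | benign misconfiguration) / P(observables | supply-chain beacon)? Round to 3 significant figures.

Joint likelihood of the observable pattern under each hypothesis (using 1 − P(present | H) for each absent observable):
  benign misconfiguration: 0.32 × (1 − 0.25) × 0.84 = 0.2016
  supply-chain beacon: 0.21 × (1 − 0.93) × 0.68 = 0.009996
Bayes factor = 0.2016 / 0.009996 ≈ 20.2

20.2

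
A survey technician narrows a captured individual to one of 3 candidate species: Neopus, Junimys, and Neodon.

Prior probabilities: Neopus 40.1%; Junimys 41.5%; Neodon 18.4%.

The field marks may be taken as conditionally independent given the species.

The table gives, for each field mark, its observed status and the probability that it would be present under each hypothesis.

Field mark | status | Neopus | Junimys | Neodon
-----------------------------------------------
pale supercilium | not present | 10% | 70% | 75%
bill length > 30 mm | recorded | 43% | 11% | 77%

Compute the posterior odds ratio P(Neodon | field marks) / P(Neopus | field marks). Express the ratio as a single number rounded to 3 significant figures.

0.228

The normalizing constant cancels in an odds ratio, so compute prior × likelihood for the two hypotheses only (using 1 − P(present | H) for each absent field mark):
  Neodon: 0.184 × (1 − 0.75) × 0.77 = 0.03542
  Neopus: 0.401 × (1 − 0.10) × 0.43 = 0.15519
Posterior odds = 0.03542 / 0.15519 ≈ 0.228.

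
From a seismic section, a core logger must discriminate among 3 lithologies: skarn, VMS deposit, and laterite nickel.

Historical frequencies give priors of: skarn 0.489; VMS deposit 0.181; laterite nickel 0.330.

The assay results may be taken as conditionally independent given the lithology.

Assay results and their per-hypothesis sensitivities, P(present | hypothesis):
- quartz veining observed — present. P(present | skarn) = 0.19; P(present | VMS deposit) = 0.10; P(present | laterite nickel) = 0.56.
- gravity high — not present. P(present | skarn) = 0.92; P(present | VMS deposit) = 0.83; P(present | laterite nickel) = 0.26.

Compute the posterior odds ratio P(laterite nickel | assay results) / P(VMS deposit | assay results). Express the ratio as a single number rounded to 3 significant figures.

The normalizing constant cancels in an odds ratio, so compute prior × likelihood for the two hypotheses only (using 1 − P(present | H) for each absent assay result):
  laterite nickel: 0.330 × 0.56 × (1 − 0.26) = 0.13675
  VMS deposit: 0.181 × 0.10 × (1 − 0.83) = 0.003077
Posterior odds = 0.13675 / 0.003077 ≈ 44.4.

44.4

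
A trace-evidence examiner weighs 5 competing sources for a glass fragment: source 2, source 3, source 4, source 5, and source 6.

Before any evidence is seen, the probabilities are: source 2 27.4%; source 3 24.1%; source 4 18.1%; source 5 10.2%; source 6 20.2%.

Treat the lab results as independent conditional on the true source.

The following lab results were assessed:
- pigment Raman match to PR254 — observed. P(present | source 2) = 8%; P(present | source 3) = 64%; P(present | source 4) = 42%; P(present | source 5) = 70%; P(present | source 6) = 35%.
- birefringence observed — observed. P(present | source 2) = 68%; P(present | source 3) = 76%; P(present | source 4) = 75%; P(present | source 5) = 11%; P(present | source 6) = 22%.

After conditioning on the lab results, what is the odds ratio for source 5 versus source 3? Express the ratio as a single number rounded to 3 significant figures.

Unnormalized posterior weight (prior times the lab result likelihoods) for each of the two hypotheses:
  source 5: 0.102 × 0.70 × 0.11 = 0.007854
  source 3: 0.241 × 0.64 × 0.76 = 0.11722
Posterior odds = 0.007854 / 0.11722 ≈ 0.0670.

0.0670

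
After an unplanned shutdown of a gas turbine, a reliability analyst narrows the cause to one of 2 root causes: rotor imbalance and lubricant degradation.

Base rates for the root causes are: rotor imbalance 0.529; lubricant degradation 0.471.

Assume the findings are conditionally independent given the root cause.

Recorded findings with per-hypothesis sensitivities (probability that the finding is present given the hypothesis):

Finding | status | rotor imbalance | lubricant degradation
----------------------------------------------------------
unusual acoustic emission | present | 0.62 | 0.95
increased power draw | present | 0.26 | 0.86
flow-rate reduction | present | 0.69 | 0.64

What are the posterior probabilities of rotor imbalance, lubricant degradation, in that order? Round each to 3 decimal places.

0.193, 0.807

Multiply each prior by the joint likelihood of the evidence pattern:
  rotor imbalance: 0.529 × 0.62 × 0.26 × 0.69 = 0.05884
  lubricant degradation: 0.471 × 0.95 × 0.86 × 0.64 = 0.24628
Marginal likelihood of the evidence = 0.30512.
P(rotor imbalance | evidence) = 0.05884 / 0.30512 ≈ 0.193
P(lubricant degradation | evidence) = 0.24628 / 0.30512 ≈ 0.807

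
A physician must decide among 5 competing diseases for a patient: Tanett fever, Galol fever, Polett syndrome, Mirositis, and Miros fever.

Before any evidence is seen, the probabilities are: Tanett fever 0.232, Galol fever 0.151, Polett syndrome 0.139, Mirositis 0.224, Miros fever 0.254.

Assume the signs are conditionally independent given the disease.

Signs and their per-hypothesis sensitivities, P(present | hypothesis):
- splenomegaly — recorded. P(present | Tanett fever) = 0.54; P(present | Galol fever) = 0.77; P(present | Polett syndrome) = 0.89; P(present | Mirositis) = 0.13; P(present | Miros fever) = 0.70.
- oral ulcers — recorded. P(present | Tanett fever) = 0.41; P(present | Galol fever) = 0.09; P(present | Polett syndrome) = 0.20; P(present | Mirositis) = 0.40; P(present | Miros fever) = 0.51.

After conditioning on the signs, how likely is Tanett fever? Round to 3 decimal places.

Multiply each prior by the joint likelihood of the sign pattern:
  Tanett fever: 0.232 × 0.54 × 0.41 = 0.051365
  Galol fever: 0.151 × 0.77 × 0.09 = 0.010464
  Polett syndrome: 0.139 × 0.89 × 0.20 = 0.024742
  Mirositis: 0.224 × 0.13 × 0.40 = 0.011648
  Miros fever: 0.254 × 0.70 × 0.51 = 0.090678
Normalizing constant Z = 0.051365 + 0.010464 + 0.024742 + 0.011648 + 0.090678 = 0.1889.
P(Tanett fever | evidence) = 0.051365 / 0.1889 ≈ 0.272.

0.272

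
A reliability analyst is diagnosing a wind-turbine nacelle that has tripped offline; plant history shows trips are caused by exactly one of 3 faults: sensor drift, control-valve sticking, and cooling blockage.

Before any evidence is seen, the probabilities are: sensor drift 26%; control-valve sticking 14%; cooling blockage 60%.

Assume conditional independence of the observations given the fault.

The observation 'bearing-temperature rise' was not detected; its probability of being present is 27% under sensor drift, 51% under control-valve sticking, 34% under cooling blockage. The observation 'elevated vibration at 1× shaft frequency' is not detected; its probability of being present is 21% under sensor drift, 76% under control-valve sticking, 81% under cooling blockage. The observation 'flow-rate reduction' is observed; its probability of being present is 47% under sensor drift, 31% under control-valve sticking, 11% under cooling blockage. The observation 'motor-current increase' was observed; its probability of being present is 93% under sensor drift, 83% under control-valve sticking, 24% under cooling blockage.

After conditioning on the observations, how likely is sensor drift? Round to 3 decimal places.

0.913

By Bayes' rule with conditional independence, the unnormalized weight for each hypothesis is prior × ∏ likelihoods (using 1 − P(present | H) for each absent observation):
  sensor drift: 0.26 × (1 − 0.27) × (1 − 0.21) × 0.47 × 0.93 = 0.06554
  control-valve sticking: 0.14 × (1 − 0.51) × (1 − 0.76) × 0.31 × 0.83 = 0.0042362
  cooling blockage: 0.60 × (1 − 0.34) × (1 − 0.81) × 0.11 × 0.24 = 0.0019863
Marginal likelihood of the evidence = 0.071762.
P(sensor drift | evidence) = 0.06554 / 0.071762 ≈ 0.913.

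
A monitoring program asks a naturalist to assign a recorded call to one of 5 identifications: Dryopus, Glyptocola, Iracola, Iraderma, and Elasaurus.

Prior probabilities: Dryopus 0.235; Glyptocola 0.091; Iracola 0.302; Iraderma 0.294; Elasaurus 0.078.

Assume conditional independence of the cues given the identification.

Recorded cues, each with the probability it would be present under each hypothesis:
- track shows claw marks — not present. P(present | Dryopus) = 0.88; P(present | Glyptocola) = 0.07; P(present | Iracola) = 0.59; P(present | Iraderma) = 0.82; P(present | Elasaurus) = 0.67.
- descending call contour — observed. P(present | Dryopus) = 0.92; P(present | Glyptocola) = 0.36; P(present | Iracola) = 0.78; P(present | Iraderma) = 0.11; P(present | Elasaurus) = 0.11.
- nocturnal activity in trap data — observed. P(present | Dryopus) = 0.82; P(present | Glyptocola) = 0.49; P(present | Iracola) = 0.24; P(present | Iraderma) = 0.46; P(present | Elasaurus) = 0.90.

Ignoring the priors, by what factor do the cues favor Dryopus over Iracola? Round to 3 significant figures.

1.18

The Bayes factor is the ratio of the joint likelihoods of the cue pattern under the two hypotheses (using 1 − P(present | H) for each absent cue).
  Dryopus: (1 − 0.88) × 0.92 × 0.82 = 0.090528
  Iracola: (1 − 0.59) × 0.78 × 0.24 = 0.076752
Bayes factor = 0.090528 / 0.076752 ≈ 1.18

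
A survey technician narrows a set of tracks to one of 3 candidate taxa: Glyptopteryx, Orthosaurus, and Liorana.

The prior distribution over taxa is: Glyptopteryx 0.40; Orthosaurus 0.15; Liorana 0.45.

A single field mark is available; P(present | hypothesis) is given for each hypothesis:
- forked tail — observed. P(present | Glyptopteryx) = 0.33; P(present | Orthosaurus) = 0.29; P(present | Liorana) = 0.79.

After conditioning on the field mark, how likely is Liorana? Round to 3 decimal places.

By Bayes' rule, the unnormalized weight for each hypothesis is prior × likelihood:
  Glyptopteryx: 0.40 × 0.33 = 0.132
  Orthosaurus: 0.15 × 0.29 = 0.0435
  Liorana: 0.45 × 0.79 = 0.3555
Marginal likelihood of the evidence = 0.531.
P(Liorana | evidence) = 0.3555 / 0.531 ≈ 0.669.

0.669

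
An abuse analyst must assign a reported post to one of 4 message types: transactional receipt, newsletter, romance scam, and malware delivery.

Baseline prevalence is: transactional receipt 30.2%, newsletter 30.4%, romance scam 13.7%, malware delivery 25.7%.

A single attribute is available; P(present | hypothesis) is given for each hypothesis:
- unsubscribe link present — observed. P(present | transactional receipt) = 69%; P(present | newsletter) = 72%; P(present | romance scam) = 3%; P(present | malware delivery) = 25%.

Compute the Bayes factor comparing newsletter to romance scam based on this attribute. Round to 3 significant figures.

Likelihood of this attribute under each hypothesis:
  newsletter: 0.72
  romance scam: 0.03
Bayes factor = 0.72 / 0.03 ≈ 24.0

24.0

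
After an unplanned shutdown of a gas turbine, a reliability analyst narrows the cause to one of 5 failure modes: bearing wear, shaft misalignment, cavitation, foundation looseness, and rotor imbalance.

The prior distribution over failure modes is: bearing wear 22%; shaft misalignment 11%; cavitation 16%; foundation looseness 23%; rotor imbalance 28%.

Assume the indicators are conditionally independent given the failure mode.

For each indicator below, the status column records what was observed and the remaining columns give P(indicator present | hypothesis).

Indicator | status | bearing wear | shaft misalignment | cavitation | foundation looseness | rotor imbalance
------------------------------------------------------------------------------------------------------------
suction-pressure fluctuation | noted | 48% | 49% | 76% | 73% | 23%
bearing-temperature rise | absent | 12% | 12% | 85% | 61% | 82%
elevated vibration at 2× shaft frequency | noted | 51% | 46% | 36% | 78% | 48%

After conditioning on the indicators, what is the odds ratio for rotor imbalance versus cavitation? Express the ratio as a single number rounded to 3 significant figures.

0.847

Unnormalized posterior weight (prior times the indicator likelihoods) for each of the two hypotheses (using 1 − P(present | H) for each absent indicator):
  rotor imbalance: 0.28 × 0.23 × (1 − 0.82) × 0.48 = 0.0055642
  cavitation: 0.16 × 0.76 × (1 − 0.85) × 0.36 = 0.0065664
Odds(rotor imbalance : cavitation) = 0.0055642 / 0.0065664 ≈ 0.847.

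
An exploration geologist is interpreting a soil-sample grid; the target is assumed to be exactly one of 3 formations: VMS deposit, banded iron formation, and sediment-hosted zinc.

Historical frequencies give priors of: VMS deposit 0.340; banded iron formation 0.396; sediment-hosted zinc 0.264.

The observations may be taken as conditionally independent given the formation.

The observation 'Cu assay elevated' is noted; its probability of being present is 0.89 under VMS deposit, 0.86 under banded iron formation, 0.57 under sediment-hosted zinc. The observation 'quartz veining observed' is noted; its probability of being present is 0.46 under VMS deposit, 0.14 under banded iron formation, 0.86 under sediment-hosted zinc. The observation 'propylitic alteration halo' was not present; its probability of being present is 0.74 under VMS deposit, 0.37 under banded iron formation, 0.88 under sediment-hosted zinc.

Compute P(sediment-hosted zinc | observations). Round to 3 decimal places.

For each hypothesis, the unnormalized posterior weight is prior × product of the observation likelihoods (using 1 − P(present | H) for each absent observation):
  VMS deposit: 0.340 × 0.89 × 0.46 × (1 − 0.74) = 0.036191
  banded iron formation: 0.396 × 0.86 × 0.14 × (1 − 0.37) = 0.030037
  sediment-hosted zinc: 0.264 × 0.57 × 0.86 × (1 − 0.88) = 0.01553
Normalizing constant Z = 0.036191 + 0.030037 + 0.01553 = 0.081758.
P(sediment-hosted zinc | evidence) = 0.01553 / 0.081758 ≈ 0.190.

0.190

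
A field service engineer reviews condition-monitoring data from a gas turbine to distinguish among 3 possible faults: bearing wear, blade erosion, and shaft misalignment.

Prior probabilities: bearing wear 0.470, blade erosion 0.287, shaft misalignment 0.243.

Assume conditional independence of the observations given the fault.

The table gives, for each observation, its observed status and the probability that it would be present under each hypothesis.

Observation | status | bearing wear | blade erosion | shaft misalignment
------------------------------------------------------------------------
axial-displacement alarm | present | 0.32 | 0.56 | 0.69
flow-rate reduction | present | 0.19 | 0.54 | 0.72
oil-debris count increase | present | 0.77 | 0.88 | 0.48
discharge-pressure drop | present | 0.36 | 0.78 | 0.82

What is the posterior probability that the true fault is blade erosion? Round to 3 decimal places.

0.518

For each hypothesis, the unnormalized posterior weight is prior × product of the observation likelihoods:
  bearing wear: 0.470 × 0.32 × 0.19 × 0.77 × 0.36 = 0.0079213
  blade erosion: 0.287 × 0.56 × 0.54 × 0.88 × 0.78 = 0.059572
  shaft misalignment: 0.243 × 0.69 × 0.72 × 0.48 × 0.82 = 0.047516
The unnormalized weights sum to 0.11501.
P(blade erosion | evidence) = 0.059572 / 0.11501 ≈ 0.518.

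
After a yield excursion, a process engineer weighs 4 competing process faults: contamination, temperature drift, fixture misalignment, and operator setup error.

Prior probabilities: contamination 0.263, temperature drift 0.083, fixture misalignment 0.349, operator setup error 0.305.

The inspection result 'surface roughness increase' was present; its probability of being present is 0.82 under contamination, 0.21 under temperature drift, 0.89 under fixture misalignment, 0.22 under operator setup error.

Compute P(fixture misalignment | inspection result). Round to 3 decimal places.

Multiply each prior by the likelihood of the inspection result:
  contamination: 0.263 × 0.82 = 0.21566
  temperature drift: 0.083 × 0.21 = 0.01743
  fixture misalignment: 0.349 × 0.89 = 0.31061
  operator setup error: 0.305 × 0.22 = 0.0671
Normalizing constant Z = 0.21566 + 0.01743 + 0.31061 + 0.0671 = 0.6108.
P(fixture misalignment | evidence) = 0.31061 / 0.6108 ≈ 0.509.

0.509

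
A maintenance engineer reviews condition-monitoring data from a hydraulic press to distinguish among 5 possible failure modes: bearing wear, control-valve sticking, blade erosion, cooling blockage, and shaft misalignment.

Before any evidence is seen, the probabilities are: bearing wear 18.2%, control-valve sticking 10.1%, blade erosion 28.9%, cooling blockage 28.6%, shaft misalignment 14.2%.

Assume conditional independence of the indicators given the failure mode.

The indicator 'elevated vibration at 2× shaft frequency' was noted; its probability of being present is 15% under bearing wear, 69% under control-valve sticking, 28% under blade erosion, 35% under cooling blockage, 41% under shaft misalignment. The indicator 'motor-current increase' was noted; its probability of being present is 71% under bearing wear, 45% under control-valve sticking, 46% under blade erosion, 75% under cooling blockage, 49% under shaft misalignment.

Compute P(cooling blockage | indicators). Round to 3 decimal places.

0.392

For each hypothesis, the unnormalized posterior weight is prior × product of the indicator likelihoods:
  bearing wear: 0.182 × 0.15 × 0.71 = 0.019383
  control-valve sticking: 0.101 × 0.69 × 0.45 = 0.03136
  blade erosion: 0.289 × 0.28 × 0.46 = 0.037223
  cooling blockage: 0.286 × 0.35 × 0.75 = 0.075075
  shaft misalignment: 0.142 × 0.41 × 0.49 = 0.028528
Marginal likelihood of the evidence = 0.19157.
P(cooling blockage | evidence) = 0.075075 / 0.19157 ≈ 0.392.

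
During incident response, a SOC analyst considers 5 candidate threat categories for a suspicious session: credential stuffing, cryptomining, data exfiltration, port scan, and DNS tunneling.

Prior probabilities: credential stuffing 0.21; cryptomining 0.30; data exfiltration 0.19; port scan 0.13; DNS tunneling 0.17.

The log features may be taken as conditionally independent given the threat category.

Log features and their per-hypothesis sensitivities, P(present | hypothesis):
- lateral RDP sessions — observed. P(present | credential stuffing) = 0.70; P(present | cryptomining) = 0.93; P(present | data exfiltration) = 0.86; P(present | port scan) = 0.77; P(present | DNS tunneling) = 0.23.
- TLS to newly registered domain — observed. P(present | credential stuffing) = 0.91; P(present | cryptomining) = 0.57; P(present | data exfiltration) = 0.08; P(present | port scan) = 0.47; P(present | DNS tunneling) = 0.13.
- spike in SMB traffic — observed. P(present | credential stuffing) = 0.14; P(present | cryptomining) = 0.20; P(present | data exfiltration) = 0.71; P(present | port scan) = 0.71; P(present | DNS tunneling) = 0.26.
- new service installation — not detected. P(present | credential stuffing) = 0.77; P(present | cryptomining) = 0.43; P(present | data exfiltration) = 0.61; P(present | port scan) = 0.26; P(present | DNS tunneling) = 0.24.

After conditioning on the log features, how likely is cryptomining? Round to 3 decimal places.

0.350

For each hypothesis, the unnormalized posterior weight is prior × product of the log feature likelihoods (using 1 − P(present | H) for each absent log feature):
  credential stuffing: 0.21 × 0.70 × 0.91 × 0.14 × (1 − 0.77) = 0.0043074
  cryptomining: 0.30 × 0.93 × 0.57 × 0.20 × (1 − 0.43) = 0.018129
  data exfiltration: 0.19 × 0.86 × 0.08 × 0.71 × (1 − 0.61) = 0.0036196
  port scan: 0.13 × 0.77 × 0.47 × 0.71 × (1 − 0.26) = 0.024718
  DNS tunneling: 0.17 × 0.23 × 0.13 × 0.26 × (1 − 0.24) = 0.0010044
The unnormalized weights sum to 0.051779.
P(cryptomining | evidence) = 0.018129 / 0.051779 ≈ 0.350.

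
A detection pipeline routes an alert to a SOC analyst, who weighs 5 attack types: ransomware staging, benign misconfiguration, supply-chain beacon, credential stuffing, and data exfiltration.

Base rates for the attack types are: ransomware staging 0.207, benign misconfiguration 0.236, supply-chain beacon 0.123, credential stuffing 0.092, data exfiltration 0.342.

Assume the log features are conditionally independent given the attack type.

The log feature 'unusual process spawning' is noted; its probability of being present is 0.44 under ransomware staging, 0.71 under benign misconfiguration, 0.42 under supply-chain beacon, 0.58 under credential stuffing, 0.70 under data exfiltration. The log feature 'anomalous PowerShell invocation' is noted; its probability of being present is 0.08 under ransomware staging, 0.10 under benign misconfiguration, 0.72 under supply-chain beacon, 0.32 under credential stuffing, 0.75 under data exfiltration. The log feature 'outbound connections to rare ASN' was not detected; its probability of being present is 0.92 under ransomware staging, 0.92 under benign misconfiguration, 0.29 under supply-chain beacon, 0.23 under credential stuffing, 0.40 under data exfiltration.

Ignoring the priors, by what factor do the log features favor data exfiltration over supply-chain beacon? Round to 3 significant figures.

Take the product of per-log feature likelihoods under each hypothesis (using 1 − P(present | H) for each absent log feature), then divide.
  data exfiltration: 0.70 × 0.75 × (1 − 0.40) = 0.315
  supply-chain beacon: 0.42 × 0.72 × (1 − 0.29) = 0.2147
Bayes factor = 0.315 / 0.2147 ≈ 1.47

1.47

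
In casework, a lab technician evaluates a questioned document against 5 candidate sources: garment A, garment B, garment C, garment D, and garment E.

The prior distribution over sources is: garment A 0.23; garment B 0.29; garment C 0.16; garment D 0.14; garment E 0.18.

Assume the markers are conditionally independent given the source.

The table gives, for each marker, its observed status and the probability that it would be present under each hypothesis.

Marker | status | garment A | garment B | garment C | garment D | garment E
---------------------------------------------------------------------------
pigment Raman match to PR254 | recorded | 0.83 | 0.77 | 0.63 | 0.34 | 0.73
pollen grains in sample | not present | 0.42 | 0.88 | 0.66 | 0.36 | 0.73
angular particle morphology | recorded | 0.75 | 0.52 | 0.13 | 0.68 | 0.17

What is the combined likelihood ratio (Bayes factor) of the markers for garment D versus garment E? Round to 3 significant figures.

Take the product of per-marker likelihoods under each hypothesis (using 1 − P(present | H) for each absent marker), then divide.
  garment D: 0.34 × (1 − 0.36) × 0.68 = 0.14797
  garment E: 0.73 × (1 − 0.73) × 0.17 = 0.033507
Bayes factor = 0.14797 / 0.033507 ≈ 4.42

4.42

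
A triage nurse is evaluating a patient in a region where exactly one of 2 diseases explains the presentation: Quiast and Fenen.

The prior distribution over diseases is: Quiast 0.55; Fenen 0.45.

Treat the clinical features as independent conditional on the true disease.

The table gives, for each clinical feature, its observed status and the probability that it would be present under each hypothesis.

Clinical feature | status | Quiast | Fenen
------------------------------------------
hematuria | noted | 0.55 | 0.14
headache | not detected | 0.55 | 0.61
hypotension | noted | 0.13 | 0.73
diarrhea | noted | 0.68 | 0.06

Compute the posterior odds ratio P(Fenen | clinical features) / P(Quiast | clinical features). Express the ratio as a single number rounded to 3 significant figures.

0.0894

Unnormalized posterior weight (prior times the clinical feature likelihoods) for each of the two hypotheses (using 1 − P(present | H) for each absent clinical feature):
  Fenen: 0.45 × 0.14 × (1 − 0.61) × 0.73 × 0.06 = 0.0010762
  Quiast: 0.55 × 0.55 × (1 − 0.55) × 0.13 × 0.68 = 0.012033
Posterior odds = 0.0010762 / 0.012033 ≈ 0.0894.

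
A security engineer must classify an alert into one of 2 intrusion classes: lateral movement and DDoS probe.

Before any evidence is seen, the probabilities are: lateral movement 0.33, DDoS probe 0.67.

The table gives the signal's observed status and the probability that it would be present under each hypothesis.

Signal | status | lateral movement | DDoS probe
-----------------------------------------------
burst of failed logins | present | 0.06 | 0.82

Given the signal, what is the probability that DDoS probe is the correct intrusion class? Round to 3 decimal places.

0.965

Multiply each prior by the likelihood of the signal:
  lateral movement: 0.33 × 0.06 = 0.0198
  DDoS probe: 0.67 × 0.82 = 0.5494
Marginal likelihood of the evidence = 0.5692.
P(DDoS probe | evidence) = 0.5494 / 0.5692 ≈ 0.965.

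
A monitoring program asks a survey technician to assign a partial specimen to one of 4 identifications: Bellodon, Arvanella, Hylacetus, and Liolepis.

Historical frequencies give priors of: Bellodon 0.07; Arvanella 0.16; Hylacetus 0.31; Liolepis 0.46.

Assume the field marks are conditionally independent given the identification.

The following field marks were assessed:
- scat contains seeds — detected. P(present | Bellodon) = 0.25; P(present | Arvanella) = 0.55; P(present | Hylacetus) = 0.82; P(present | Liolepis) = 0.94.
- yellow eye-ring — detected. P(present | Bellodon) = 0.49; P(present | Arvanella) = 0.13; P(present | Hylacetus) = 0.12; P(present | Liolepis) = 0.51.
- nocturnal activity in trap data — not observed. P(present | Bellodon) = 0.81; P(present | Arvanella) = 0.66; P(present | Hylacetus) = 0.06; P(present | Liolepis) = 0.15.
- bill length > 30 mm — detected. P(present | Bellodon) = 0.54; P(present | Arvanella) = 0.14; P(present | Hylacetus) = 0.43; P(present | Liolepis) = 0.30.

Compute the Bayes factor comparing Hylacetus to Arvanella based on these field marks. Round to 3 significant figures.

Joint likelihood of the field mark pattern under each hypothesis (using 1 − P(present | H) for each absent field mark):
  Hylacetus: 0.82 × 0.12 × (1 − 0.06) × 0.43 = 0.039773
  Arvanella: 0.55 × 0.13 × (1 − 0.66) × 0.14 = 0.0034034
Bayes factor = 0.039773 / 0.0034034 ≈ 11.7

11.7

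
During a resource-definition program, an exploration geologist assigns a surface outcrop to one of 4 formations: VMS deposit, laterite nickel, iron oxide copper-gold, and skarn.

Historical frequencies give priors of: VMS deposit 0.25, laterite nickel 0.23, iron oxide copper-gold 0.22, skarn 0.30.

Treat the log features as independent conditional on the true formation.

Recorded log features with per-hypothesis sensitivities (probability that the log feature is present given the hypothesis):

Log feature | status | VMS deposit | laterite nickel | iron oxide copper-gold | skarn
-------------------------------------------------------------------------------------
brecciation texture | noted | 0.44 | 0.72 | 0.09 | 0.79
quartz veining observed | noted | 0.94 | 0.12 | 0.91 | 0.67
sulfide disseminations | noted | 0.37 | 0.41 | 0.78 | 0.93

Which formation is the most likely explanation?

By Bayes' rule with conditional independence, the unnormalized weight for each hypothesis is prior × ∏ likelihoods:
  VMS deposit: 0.25 × 0.44 × 0.94 × 0.37 = 0.038258
  laterite nickel: 0.23 × 0.72 × 0.12 × 0.41 = 0.0081475
  iron oxide copper-gold: 0.22 × 0.09 × 0.91 × 0.78 = 0.014054
  skarn: 0.30 × 0.79 × 0.67 × 0.93 = 0.14767
Normalizing constant Z = 0.038258 + 0.0081475 + 0.014054 + 0.14767 = 0.20813.
P(VMS deposit | evidence) ≈ 0.038258 / 0.20813 ≈ 0.184
P(laterite nickel | evidence) ≈ 0.0081475 / 0.20813 ≈ 0.039
P(iron oxide copper-gold | evidence) ≈ 0.014054 / 0.20813 ≈ 0.068
P(skarn | evidence) ≈ 0.14767 / 0.20813 ≈ 0.710
The largest is 0.710, so skarn is most probable.

skarn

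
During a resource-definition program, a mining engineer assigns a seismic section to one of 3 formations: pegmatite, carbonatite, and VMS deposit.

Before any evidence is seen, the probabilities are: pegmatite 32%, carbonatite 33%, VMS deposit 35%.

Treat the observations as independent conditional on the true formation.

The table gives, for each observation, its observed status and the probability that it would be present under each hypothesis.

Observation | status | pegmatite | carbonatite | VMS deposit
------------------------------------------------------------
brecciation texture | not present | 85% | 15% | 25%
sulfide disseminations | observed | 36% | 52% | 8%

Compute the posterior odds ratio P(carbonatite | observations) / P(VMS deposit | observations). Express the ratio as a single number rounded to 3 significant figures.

Unnormalized posterior weight (prior times the observation likelihoods) for each of the two hypotheses (using 1 − P(present | H) for each absent observation):
  carbonatite: 0.33 × (1 − 0.15) × 0.52 = 0.14586
  VMS deposit: 0.35 × (1 − 0.25) × 0.08 = 0.021
Odds(carbonatite : VMS deposit) = 0.14586 / 0.021 ≈ 6.95.

6.95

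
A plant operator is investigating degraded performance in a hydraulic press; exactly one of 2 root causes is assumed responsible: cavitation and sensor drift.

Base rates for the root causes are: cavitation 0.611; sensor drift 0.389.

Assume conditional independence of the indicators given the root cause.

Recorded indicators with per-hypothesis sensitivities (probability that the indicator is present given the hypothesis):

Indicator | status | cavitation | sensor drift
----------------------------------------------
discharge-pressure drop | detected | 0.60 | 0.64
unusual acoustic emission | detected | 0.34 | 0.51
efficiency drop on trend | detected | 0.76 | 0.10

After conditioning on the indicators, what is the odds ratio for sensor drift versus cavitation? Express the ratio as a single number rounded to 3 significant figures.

Posterior odds equal prior odds times the likelihood ratio; only the two competing hypotheses matter.
  sensor drift: 0.389 × 0.64 × 0.51 × 0.10 = 0.012697
  cavitation: 0.611 × 0.60 × 0.34 × 0.76 = 0.094729
Odds(sensor drift : cavitation) = 0.012697 / 0.094729 ≈ 0.134.

0.134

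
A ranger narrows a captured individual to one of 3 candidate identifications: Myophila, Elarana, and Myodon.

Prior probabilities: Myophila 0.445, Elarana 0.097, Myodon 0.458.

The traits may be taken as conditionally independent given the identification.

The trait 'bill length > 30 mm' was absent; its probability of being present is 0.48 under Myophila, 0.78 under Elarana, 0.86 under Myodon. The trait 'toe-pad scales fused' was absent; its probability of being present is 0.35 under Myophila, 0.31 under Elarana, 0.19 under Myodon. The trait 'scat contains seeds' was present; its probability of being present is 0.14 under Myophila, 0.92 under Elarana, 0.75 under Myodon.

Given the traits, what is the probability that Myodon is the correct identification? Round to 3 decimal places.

By Bayes' rule with conditional independence, the unnormalized weight for each hypothesis is prior × ∏ likelihoods (using 1 − P(present | H) for each absent trait):
  Myophila: 0.445 × (1 − 0.48) × (1 − 0.35) × 0.14 = 0.021057
  Elarana: 0.097 × (1 − 0.78) × (1 − 0.31) × 0.92 = 0.013547
  Myodon: 0.458 × (1 − 0.86) × (1 − 0.19) × 0.75 = 0.038953
The unnormalized weights sum to 0.073557.
P(Myodon | evidence) = 0.038953 / 0.073557 ≈ 0.530.

0.530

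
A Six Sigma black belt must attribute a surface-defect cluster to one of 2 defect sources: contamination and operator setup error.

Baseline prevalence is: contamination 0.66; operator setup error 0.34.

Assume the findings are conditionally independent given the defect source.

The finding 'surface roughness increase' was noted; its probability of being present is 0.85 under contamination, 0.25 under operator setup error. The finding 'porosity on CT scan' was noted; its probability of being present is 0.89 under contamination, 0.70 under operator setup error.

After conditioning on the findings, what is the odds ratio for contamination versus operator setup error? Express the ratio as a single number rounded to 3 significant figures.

8.39

The normalizing constant cancels in an odds ratio, so compute prior × likelihood for the two hypotheses only:
  contamination: 0.66 × 0.85 × 0.89 = 0.49929
  operator setup error: 0.34 × 0.25 × 0.70 = 0.0595
Odds(contamination : operator setup error) = 0.49929 / 0.0595 ≈ 8.39.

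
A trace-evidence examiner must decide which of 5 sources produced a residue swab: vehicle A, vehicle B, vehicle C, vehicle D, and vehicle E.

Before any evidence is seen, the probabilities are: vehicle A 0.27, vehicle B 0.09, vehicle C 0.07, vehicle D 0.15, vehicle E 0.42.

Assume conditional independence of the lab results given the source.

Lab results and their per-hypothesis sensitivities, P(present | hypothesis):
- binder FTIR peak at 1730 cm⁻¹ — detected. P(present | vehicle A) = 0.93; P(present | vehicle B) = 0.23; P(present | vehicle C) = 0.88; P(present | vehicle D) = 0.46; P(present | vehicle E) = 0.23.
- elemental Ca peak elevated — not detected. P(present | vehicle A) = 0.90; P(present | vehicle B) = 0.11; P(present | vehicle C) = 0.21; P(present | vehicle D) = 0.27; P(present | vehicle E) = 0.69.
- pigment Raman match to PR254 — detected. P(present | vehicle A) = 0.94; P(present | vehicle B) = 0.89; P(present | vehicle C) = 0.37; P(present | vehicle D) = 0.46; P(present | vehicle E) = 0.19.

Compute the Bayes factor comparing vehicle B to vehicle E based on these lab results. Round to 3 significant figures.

13.4

Joint likelihood of the lab result pattern under each hypothesis (using 1 − P(present | H) for each absent lab result):
  vehicle B: 0.23 × (1 − 0.11) × 0.89 = 0.18218
  vehicle E: 0.23 × (1 − 0.69) × 0.19 = 0.013547
Bayes factor = 0.18218 / 0.013547 ≈ 13.4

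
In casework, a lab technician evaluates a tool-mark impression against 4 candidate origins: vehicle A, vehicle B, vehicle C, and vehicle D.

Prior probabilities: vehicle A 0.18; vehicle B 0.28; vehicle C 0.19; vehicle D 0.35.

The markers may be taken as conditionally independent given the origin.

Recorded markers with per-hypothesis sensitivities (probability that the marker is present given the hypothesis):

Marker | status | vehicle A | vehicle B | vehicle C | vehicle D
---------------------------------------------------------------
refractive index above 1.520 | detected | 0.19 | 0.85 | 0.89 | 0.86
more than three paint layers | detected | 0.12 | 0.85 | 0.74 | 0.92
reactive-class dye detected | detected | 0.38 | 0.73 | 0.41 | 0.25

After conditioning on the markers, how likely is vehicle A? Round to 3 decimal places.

By Bayes' rule with conditional independence, the unnormalized weight for each hypothesis is prior × ∏ likelihoods:
  vehicle A: 0.18 × 0.19 × 0.12 × 0.38 = 0.0015595
  vehicle B: 0.28 × 0.85 × 0.85 × 0.73 = 0.14768
  vehicle C: 0.19 × 0.89 × 0.74 × 0.41 = 0.051305
  vehicle D: 0.35 × 0.86 × 0.92 × 0.25 = 0.06923
The unnormalized weights sum to 0.26977.
P(vehicle A | evidence) = 0.0015595 / 0.26977 ≈ 0.006.

0.006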